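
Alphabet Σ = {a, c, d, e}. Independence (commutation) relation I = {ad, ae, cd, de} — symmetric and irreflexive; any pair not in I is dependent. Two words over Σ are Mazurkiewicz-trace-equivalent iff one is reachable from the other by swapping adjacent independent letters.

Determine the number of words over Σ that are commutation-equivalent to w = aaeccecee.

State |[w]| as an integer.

3

#0=a has no predecessor
#1=a depends on [0:a]
#2=e has no predecessor
#3=c depends on [1:a, 2:e]
#4=c depends on [3:c]
#5=e depends on [4:c]
#6=c depends on [5:e]
#7=e depends on [6:c]
#8=e depends on [7:e]
sources: [0:a, 2:e]
N(rest) = Σ N(rest − s) over sources s of rest; N(one piece) = 1:
  size 1 → [8]=1
  size 2 → [7,8]=1
  size 3 → [6,7,8]=1
  size 4 → [5,6,7,8]=1
  size 5 → [4,5,6,7,8]=1
  size 6 → [3,4,5,6,7,8]=1
  size 7 → [1,3,4,5,6,7,8]=1  [2,3,4,5,6,7,8]=1
  first=0(a) contributes 2
  first=2(e) contributes 1
|[w]| = 3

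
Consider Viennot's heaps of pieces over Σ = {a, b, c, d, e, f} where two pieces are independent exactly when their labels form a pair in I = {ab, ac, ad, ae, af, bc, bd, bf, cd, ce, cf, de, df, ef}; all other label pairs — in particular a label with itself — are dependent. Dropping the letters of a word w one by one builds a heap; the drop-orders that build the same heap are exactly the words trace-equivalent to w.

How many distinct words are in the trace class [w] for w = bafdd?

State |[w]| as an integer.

60

piece 0:b — minimal
piece 1:a — minimal
piece 2:f — minimal
piece 3:d — minimal
piece 4:d rests on {3:d}
minimal pieces: {0:b, 1:a, 2:f, 3:d}
ways to finish when only these pieces remain (= sum over removing one remaining piece with nothing left below it):
  1 left: {0}→1  {1}→1  {2}→1  {4}→1
  2 left: {0,1}→2  {0,2}→2  {0,4}→2  {1,2}→2  {1,4}→2  {2,4}→2  {3,4}→1
  3 left: {0,1,2}→6  {0,1,4}→6  {0,2,4}→6  {0,3,4}→3  {1,2,4}→6  {1,3,4}→3  {2,3,4}→3
  placing 0:b first → 12 extensions
  placing 1:a first → 12 extensions
  placing 2:f first → 12 extensions
  placing 3:d first → 24 extensions
total linear extensions = 60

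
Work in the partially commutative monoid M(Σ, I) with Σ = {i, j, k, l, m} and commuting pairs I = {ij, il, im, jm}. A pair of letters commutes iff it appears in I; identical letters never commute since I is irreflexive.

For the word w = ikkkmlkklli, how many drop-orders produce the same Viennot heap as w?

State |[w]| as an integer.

#0=i has no predecessor
#1=k depends on [0:i]
#2=k depends on [1:k]
#3=k depends on [2:k]
#4=m depends on [3:k]
#5=l depends on [4:m]
#6=k depends on [5:l]
#7=k depends on [6:k]
#8=l depends on [7:k]
#9=l depends on [8:l]
#10=i depends on [7:k]
sources: [0:i]
N(rest) = Σ N(rest − s) over sources s of rest; N(one piece) = 1:
  size 1 → [9]=1  [10]=1
  size 2 → [8,9]=1  [9,10]=2
  size 3 → [8,9,10]=3
  size 4 → [7,8,9,10]=3
  size 5 → [6,7,8,9,10]=3
  size 6 → [5,6,7,8,9,10]=3
  size 7 → [4,5,6,7,8,9,10]=3
  size 8 → [3,4,5,6,7,8,9,10]=3
  size 9 → [2,3,4,5,6,7,8,9,10]=3
  first=0(i) contributes 3

3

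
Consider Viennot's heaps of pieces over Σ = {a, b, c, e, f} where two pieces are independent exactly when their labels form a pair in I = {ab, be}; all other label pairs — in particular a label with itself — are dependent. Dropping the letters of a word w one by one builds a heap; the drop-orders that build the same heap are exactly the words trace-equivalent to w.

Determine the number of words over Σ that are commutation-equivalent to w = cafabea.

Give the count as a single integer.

4

#0=c has no predecessor
#1=a depends on [0:c]
#2=f depends on [1:a]
#3=a depends on [2:f]
#4=b depends on [2:f]
#5=e depends on [3:a]
#6=a depends on [5:e]
sources: [0:c]
N(rest) = Σ N(rest − s) over sources s of rest; N(one piece) = 1:
  size 1 → [4]=1  [6]=1
  size 2 → [4,6]=2  [5,6]=1
  size 3 → [3,5,6]=1  [4,5,6]=3
  size 4 → [3,4,5,6]=4
  size 5 → [2,3,4,5,6]=4
  first=0(c) contributes 4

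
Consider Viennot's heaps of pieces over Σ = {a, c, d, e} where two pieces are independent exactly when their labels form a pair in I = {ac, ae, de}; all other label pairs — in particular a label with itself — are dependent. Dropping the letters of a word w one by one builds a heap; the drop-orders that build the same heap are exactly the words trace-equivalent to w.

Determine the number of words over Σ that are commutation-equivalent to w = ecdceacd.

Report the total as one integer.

4

0(e) covers ∅
1(c) covers 0:e
2(d) covers 1:c
3(c) covers 2:d
4(e) covers 3:c
5(a) covers 2:d
6(c) covers 4:e
7(d) covers 5:a, 6:c
floor of heap: 0:e
completions by unplaced set U, small U first (add the entries for U minus each lowest piece of U):
  |U|=1: {7}:1
  |U|=2: {5,7}:1  {6,7}:1
  |U|=3: {4,6,7}:1  {5,6,7}:2
  |U|=4: {3,4,6,7}:1  {4,5,6,7}:3
  |U|=5: {3,4,5,6,7}:4
  |U|=6: {2,3,4,5,6,7}:4
  start at 0(e): 4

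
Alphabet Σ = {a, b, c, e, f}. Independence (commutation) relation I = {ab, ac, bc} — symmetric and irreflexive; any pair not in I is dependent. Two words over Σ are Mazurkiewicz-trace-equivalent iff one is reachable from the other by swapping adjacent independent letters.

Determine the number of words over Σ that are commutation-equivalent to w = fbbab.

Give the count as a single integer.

4

0(f) covers ∅
1(b) covers 0:f
2(b) covers 1:b
3(a) covers 0:f
4(b) covers 2:b
floor of heap: 0:f
completions by unplaced set U, small U first (add the entries for U minus each lowest piece of U):
  |U|=1: {3}:1  {4}:1
  |U|=2: {2,4}:1  {3,4}:2
  |U|=3: {1,2,4}:1  {2,3,4}:3
  start at 0(f): 4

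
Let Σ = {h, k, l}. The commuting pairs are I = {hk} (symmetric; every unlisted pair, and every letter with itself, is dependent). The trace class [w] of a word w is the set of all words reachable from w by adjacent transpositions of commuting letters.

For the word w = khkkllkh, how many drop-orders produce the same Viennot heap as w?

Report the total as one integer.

8

drop 0:k onto floor
drop 1:h onto floor
drop 2:k onto {0:k}
drop 3:k onto {2:k}
drop 4:l onto {1:h, 3:k}
drop 5:l onto {4:l}
drop 6:k onto {5:l}
drop 7:h onto {5:l}
ground layer = {0:k, 1:h}
drop-orders for the pieces not yet dropped (sum over which currently-grounded one goes next):
  1 to go: {6} 1  {7} 1
  2 to go: {6,7} 2
  3 to go: {5,6,7} 2
  4 to go: {4,5,6,7} 2
  5 to go: {1,4,5,6,7} 2  {3,4,5,6,7} 2
  6 to go: {1,3,4,5,6,7} 4  {2,3,4,5,6,7} 2
  if 0:k drops first: 6 orders
  if 1:h drops first: 2 orders
heap linearizations: 8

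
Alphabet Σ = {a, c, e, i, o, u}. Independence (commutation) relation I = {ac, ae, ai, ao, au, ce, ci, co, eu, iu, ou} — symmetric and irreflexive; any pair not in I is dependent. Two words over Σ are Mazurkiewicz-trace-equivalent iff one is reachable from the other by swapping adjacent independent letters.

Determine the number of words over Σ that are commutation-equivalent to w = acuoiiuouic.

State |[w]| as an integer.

2772

drop 0:a onto floor
drop 1:c onto floor
drop 2:u onto {1:c}
drop 3:o onto floor
drop 4:i onto {3:o}
drop 5:i onto {4:i}
drop 6:u onto {2:u}
drop 7:o onto {5:i}
drop 8:u onto {6:u}
drop 9:i onto {7:o}
drop 10:c onto {8:u}
ground layer = {0:a, 1:c, 3:o}
drop-orders for the pieces not yet dropped (sum over which currently-grounded one goes next):
  1 to go: {0} 1  {9} 1  {10} 1
  2 to go: {0,9} 2  {0,10} 2  {7,9} 1  {8,10} 1  {9,10} 2
  3 to go: {0,7,9} 3  {0,8,10} 3  {0,9,10} 6  {5,7,9} 1  {6,8,10} 1  {7,9,10} 3  {8,9,10} 3
  4 to go: {0,5,7,9} 4  {0,6,8,10} 4  {0,7,9,10} 12  {0,8,9,10} 12  {2,6,8,10} 1  {4,5,7,9} 1  {5,7,9,10} 4  {6,8,9,10} 4  {7,8,9,10} 6
  5 to go: {0,2,6,8,10} 5  {0,4,5,7,9} 5  {0,5,7,9,10} 20  {0,6,8,9,10} 20  {0,7,8,9,10} 30  {1,2,6,8,10} 1  {2,6,8,9,10} 5  {3,4,5,7,9} 1  {4,5,7,9,10} 5  {5,7,8,9,10} 10  {6,7,8,9,10} 10
  6 to go: {0,1,2,6,8,10} 6  {0,2,6,8,9,10} 30  {0,3,4,5,7,9} 6  {0,4,5,7,9,10} 30  {0,5,7,8,9,10} 60  {0,6,7,8,9,10} 60  {1,2,6,8,9,10} 6  {2,6,7,8,9,10} 15  {3,4,5,7,9,10} 6  {4,5,7,8,9,10} 15  {5,6,7,8,9,10} 20
  7 to go: {0,1,2,6,8,9,10} 42  {0,2,6,7,8,9,10} 105  {0,3,4,5,7,9,10} 42  {0,4,5,7,8,9,10} 105  {0,5,6,7,8,9,10} 140  {1,2,6,7,8,9,10} 21  {2,5,6,7,8,9,10} 35  {3,4,5,7,8,9,10} 21  {4,5,6,7,8,9,10} 35
  8 to go: {0,1,2,6,7,8,9,10} 168  {0,2,5,6,7,8,9,10} 280  {0,3,4,5,7,8,9,10} 168  {0,4,5,6,7,8,9,10} 280  {1,2,5,6,7,8,9,10} 56  {2,4,5,6,7,8,9,10} 70  {3,4,5,6,7,8,9,10} 56
  9 to go: {0,1,2,5,6,7,8,9,10} 504  {0,2,4,5,6,7,8,9,10} 630  {0,3,4,5,6,7,8,9,10} 504  {1,2,4,5,6,7,8,9,10} 126  {2,3,4,5,6,7,8,9,10} 126
  if 0:a drops first: 252 orders
  if 1:c drops first: 1260 orders
  if 3:o drops first: 1260 orders
heap linearizations: 2772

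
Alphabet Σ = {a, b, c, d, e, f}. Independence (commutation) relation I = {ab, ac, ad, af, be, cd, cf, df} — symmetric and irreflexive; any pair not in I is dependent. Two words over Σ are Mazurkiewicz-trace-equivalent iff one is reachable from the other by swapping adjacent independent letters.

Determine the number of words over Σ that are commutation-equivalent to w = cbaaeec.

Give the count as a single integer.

12

drop 0:c onto floor
drop 1:b onto {0:c}
drop 2:a onto floor
drop 3:a onto {2:a}
drop 4:e onto {0:c, 3:a}
drop 5:e onto {4:e}
drop 6:c onto {1:b, 5:e}
ground layer = {0:c, 2:a}
drop-orders for the pieces not yet dropped (sum over which currently-grounded one goes next):
  1 to go: {6} 1
  2 to go: {1,6} 1  {5,6} 1
  3 to go: {1,5,6} 2  {4,5,6} 1
  4 to go: {1,4,5,6} 3  {3,4,5,6} 1
  5 to go: {0,1,4,5,6} 3  {1,3,4,5,6} 4  {2,3,4,5,6} 1
  if 0:c drops first: 5 orders
  if 2:a drops first: 7 orders
heap linearizations: 12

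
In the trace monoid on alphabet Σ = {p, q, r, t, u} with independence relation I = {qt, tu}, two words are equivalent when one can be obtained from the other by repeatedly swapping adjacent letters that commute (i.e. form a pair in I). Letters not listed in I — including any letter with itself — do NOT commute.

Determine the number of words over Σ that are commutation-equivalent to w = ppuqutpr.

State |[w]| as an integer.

0(p) covers ∅
1(p) covers 0:p
2(u) covers 1:p
3(q) covers 2:u
4(u) covers 3:q
5(t) covers 1:p
6(p) covers 4:u, 5:t
7(r) covers 6:p
floor of heap: 0:p
completions by unplaced set U, small U first (add the entries for U minus each lowest piece of U):
  |U|=1: {7}:1
  |U|=2: {6,7}:1
  |U|=3: {4,6,7}:1  {5,6,7}:1
  |U|=4: {3,4,6,7}:1  {4,5,6,7}:2
  |U|=5: {2,3,4,6,7}:1  {3,4,5,6,7}:3
  |U|=6: {2,3,4,5,6,7}:4
  start at 0(p): 4

4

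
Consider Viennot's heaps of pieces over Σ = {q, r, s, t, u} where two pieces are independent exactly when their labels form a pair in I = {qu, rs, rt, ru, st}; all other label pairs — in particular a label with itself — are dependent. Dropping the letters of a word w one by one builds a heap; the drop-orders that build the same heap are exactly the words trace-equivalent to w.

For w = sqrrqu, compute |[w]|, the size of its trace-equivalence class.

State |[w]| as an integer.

5

piece 0:s — minimal
piece 1:q rests on {0:s}
piece 2:r rests on {1:q}
piece 3:r rests on {2:r}
piece 4:q rests on {3:r}
piece 5:u rests on {0:s}
minimal pieces: {0:s}
ways to finish when only these pieces remain (= sum over removing one remaining piece with nothing left below it):
  1 left: {4}→1  {5}→1
  2 left: {3,4}→1  {4,5}→2
  3 left: {2,3,4}→1  {3,4,5}→3
  4 left: {1,2,3,4}→1  {2,3,4,5}→4
  placing 0:s first → 5 extensions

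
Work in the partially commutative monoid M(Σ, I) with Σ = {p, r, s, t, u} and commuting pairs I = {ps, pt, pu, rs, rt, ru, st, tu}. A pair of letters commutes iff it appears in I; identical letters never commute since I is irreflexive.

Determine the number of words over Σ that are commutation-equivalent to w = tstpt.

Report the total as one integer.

20

drop 0:t onto floor
drop 1:s onto floor
drop 2:t onto {0:t}
drop 3:p onto floor
drop 4:t onto {2:t}
ground layer = {0:t, 1:s, 3:p}
drop-orders for the pieces not yet dropped (sum over which currently-grounded one goes next):
  1 to go: {1} 1  {3} 1  {4} 1
  2 to go: {1,3} 2  {1,4} 2  {2,4} 1  {3,4} 2
  3 to go: {0,2,4} 1  {1,2,4} 3  {1,3,4} 6  {2,3,4} 3
  if 0:t drops first: 12 orders
  if 1:s drops first: 4 orders
  if 3:p drops first: 4 orders
heap linearizations: 20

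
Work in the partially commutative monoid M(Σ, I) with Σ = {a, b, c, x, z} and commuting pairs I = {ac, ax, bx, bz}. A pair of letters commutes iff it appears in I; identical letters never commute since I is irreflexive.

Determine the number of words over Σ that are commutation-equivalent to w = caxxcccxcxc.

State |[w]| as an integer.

11

#0=c has no predecessor
#1=a has no predecessor
#2=x depends on [0:c]
#3=x depends on [2:x]
#4=c depends on [3:x]
#5=c depends on [4:c]
#6=c depends on [5:c]
#7=x depends on [6:c]
#8=c depends on [7:x]
#9=x depends on [8:c]
#10=c depends on [9:x]
sources: [0:c, 1:a]
N(rest) = Σ N(rest − s) over sources s of rest; N(one piece) = 1:
  size 1 → [1]=1  [10]=1
  size 2 → [1,10]=2  [9,10]=1
  size 3 → [1,9,10]=3  [8,9,10]=1
  size 4 → [1,8,9,10]=4  [7,8,9,10]=1
  size 5 → [1,7,8,9,10]=5  [6,7,8,9,10]=1
  size 6 → [1,6,7,8,9,10]=6  [5,6,7,8,9,10]=1
  size 7 → [1,5,6,7,8,9,10]=7  [4,5,6,7,8,9,10]=1
  size 8 → [1,4,5,6,7,8,9,10]=8  [3,4,5,6,7,8,9,10]=1
  size 9 → [1,3,4,5,6,7,8,9,10]=9  [2,3,4,5,6,7,8,9,10]=1
  first=0(c) contributes 10
  first=1(a) contributes 1
|[w]| = 11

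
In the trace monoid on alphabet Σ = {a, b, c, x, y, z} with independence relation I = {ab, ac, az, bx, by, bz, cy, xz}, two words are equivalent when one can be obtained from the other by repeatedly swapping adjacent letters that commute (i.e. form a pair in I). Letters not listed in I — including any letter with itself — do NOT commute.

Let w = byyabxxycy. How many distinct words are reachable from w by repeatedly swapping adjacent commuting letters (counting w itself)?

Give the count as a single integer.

drop 0:b onto floor
drop 1:y onto floor
drop 2:y onto {1:y}
drop 3:a onto {2:y}
drop 4:b onto {0:b}
drop 5:x onto {3:a}
drop 6:x onto {5:x}
drop 7:y onto {6:x}
drop 8:c onto {4:b, 6:x}
drop 9:y onto {7:y}
ground layer = {0:b, 1:y}
drop-orders for the pieces not yet dropped (sum over which currently-grounded one goes next):
  1 to go: {8} 1  {9} 1
  2 to go: {4,8} 1  {7,9} 1  {8,9} 2
  3 to go: {0,4,8} 1  {4,8,9} 3  {7,8,9} 3
  4 to go: {0,4,8,9} 4  {4,7,8,9} 6  {6,7,8,9} 3
  5 to go: {0,4,7,8,9} 10  {4,6,7,8,9} 9  {5,6,7,8,9} 3
  6 to go: {0,4,6,7,8,9} 19  {3,5,6,7,8,9} 3  {4,5,6,7,8,9} 12
  7 to go: {0,4,5,6,7,8,9} 31  {2,3,5,6,7,8,9} 3  {3,4,5,6,7,8,9} 15
  8 to go: {0,3,4,5,6,7,8,9} 46  {1,2,3,5,6,7,8,9} 3  {2,3,4,5,6,7,8,9} 18
  if 0:b drops first: 21 orders
  if 1:y drops first: 64 orders
heap linearizations: 85

85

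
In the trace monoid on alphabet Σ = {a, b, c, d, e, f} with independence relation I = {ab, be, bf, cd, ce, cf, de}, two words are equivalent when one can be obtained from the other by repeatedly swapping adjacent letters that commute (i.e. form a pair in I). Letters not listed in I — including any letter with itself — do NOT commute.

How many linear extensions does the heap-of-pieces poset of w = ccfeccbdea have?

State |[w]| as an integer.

83

piece 0:c — minimal
piece 1:c rests on {0:c}
piece 2:f — minimal
piece 3:e rests on {2:f}
piece 4:c rests on {1:c}
piece 5:c rests on {4:c}
piece 6:b rests on {5:c}
piece 7:d rests on {2:f, 6:b}
piece 8:e rests on {3:e}
piece 9:a rests on {7:d, 8:e}
minimal pieces: {0:c, 2:f}
ways to finish when only these pieces remain (= sum over removing one remaining piece with nothing left below it):
  1 left: {9}→1
  2 left: {7,9}→1  {8,9}→1
  3 left: {3,8,9}→1  {6,7,9}→1  {7,8,9}→2
  4 left: {3,7,8,9}→3  {5,6,7,9}→1  {6,7,8,9}→3
  5 left: {2,3,7,8,9}→3  {3,6,7,8,9}→6  {4,5,6,7,9}→1  {5,6,7,8,9}→4
  6 left: {1,4,5,6,7,9}→1  {2,3,6,7,8,9}→9  {3,5,6,7,8,9}→10  {4,5,6,7,8,9}→5
  7 left: {0,1,4,5,6,7,9}→1  {1,4,5,6,7,8,9}→6  {2,3,5,6,7,8,9}→19  {3,4,5,6,7,8,9}→15
  8 left: {0,1,4,5,6,7,8,9}→7  {1,3,4,5,6,7,8,9}→21  {2,3,4,5,6,7,8,9}→34
  placing 0:c first → 55 extensions
  placing 2:f first → 28 extensions
total linear extensions = 83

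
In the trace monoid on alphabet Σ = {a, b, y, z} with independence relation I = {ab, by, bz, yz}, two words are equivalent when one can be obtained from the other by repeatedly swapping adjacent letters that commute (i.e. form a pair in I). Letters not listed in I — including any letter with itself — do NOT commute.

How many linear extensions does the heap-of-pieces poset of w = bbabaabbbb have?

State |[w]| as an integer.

120

piece 0:b — minimal
piece 1:b rests on {0:b}
piece 2:a — minimal
piece 3:b rests on {1:b}
piece 4:a rests on {2:a}
piece 5:a rests on {4:a}
piece 6:b rests on {3:b}
piece 7:b rests on {6:b}
piece 8:b rests on {7:b}
piece 9:b rests on {8:b}
minimal pieces: {0:b, 2:a}
ways to finish when only these pieces remain (= sum over removing one remaining piece with nothing left below it):
  1 left: {5}→1  {9}→1
  2 left: {4,5}→1  {5,9}→2  {8,9}→1
  3 left: {2,4,5}→1  {4,5,9}→3  {5,8,9}→3  {7,8,9}→1
  4 left: {2,4,5,9}→4  {4,5,8,9}→6  {5,7,8,9}→4  {6,7,8,9}→1
  5 left: {2,4,5,8,9}→10  {3,6,7,8,9}→1  {4,5,7,8,9}→10  {5,6,7,8,9}→5
  6 left: {1,3,6,7,8,9}→1  {2,4,5,7,8,9}→20  {3,5,6,7,8,9}→6  {4,5,6,7,8,9}→15
  7 left: {0,1,3,6,7,8,9}→1  {1,3,5,6,7,8,9}→7  {2,4,5,6,7,8,9}→35  {3,4,5,6,7,8,9}→21
  8 left: {0,1,3,5,6,7,8,9}→8  {1,3,4,5,6,7,8,9}→28  {2,3,4,5,6,7,8,9}→56
  placing 0:b first → 84 extensions
  placing 2:a first → 36 extensions
total linear extensions = 120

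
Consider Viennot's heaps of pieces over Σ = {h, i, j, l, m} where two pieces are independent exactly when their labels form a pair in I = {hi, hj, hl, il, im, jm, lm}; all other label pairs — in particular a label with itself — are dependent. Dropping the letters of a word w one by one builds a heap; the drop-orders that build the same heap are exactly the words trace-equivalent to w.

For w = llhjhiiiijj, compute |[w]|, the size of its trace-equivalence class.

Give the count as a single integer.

55

drop 0:l onto floor
drop 1:l onto {0:l}
drop 2:h onto floor
drop 3:j onto {1:l}
drop 4:h onto {2:h}
drop 5:i onto {3:j}
drop 6:i onto {5:i}
drop 7:i onto {6:i}
drop 8:i onto {7:i}
drop 9:j onto {8:i}
drop 10:j onto {9:j}
ground layer = {0:l, 2:h}
drop-orders for the pieces not yet dropped (sum over which currently-grounded one goes next):
  1 to go: {4} 1  {10} 1
  2 to go: {2,4} 1  {4,10} 2  {9,10} 1
  3 to go: {2,4,10} 3  {4,9,10} 3  {8,9,10} 1
  4 to go: {2,4,9,10} 6  {4,8,9,10} 4  {7,8,9,10} 1
  5 to go: {2,4,8,9,10} 10  {4,7,8,9,10} 5  {6,7,8,9,10} 1
  6 to go: {2,4,7,8,9,10} 15  {4,6,7,8,9,10} 6  {5,6,7,8,9,10} 1
  7 to go: {2,4,6,7,8,9,10} 21  {3,5,6,7,8,9,10} 1  {4,5,6,7,8,9,10} 7
  8 to go: {1,3,5,6,7,8,9,10} 1  {2,4,5,6,7,8,9,10} 28  {3,4,5,6,7,8,9,10} 8
  9 to go: {0,1,3,5,6,7,8,9,10} 1  {1,3,4,5,6,7,8,9,10} 9  {2,3,4,5,6,7,8,9,10} 36
  if 0:l drops first: 45 orders
  if 2:h drops first: 10 orders
heap linearizations: 55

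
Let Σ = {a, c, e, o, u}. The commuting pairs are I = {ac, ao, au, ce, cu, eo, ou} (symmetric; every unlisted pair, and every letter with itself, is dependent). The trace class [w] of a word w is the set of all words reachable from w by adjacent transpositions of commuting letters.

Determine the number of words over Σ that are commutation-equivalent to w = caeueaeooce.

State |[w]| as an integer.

330

piece 0:c — minimal
piece 1:a — minimal
piece 2:e rests on {1:a}
piece 3:u rests on {2:e}
piece 4:e rests on {3:u}
piece 5:a rests on {4:e}
piece 6:e rests on {5:a}
piece 7:o rests on {0:c}
piece 8:o rests on {7:o}
piece 9:c rests on {8:o}
piece 10:e rests on {6:e}
minimal pieces: {0:c, 1:a}
ways to finish when only these pieces remain (= sum over removing one remaining piece with nothing left below it):
  1 left: {9}→1  {10}→1
  2 left: {6,10}→1  {8,9}→1  {9,10}→2
  3 left: {5,6,10}→1  {6,9,10}→3  {7,8,9}→1  {8,9,10}→3
  4 left: {0,7,8,9}→1  {4,5,6,10}→1  {5,6,9,10}→4  {6,8,9,10}→6  {7,8,9,10}→4
  5 left: {0,7,8,9,10}→5  {3,4,5,6,10}→1  {4,5,6,9,10}→5  {5,6,8,9,10}→10  {6,7,8,9,10}→10
  6 left: {0,6,7,8,9,10}→15  {2,3,4,5,6,10}→1  {3,4,5,6,9,10}→6  {4,5,6,8,9,10}→15  {5,6,7,8,9,10}→20
  7 left: {0,5,6,7,8,9,10}→35  {1,2,3,4,5,6,10}→1  {2,3,4,5,6,9,10}→7  {3,4,5,6,8,9,10}→21  {4,5,6,7,8,9,10}→35
  8 left: {0,4,5,6,7,8,9,10}→70  {1,2,3,4,5,6,9,10}→8  {2,3,4,5,6,8,9,10}→28  {3,4,5,6,7,8,9,10}→56
  9 left: {0,3,4,5,6,7,8,9,10}→126  {1,2,3,4,5,6,8,9,10}→36  {2,3,4,5,6,7,8,9,10}→84
  placing 0:c first → 120 extensions
  placing 1:a first → 210 extensions
total linear extensions = 330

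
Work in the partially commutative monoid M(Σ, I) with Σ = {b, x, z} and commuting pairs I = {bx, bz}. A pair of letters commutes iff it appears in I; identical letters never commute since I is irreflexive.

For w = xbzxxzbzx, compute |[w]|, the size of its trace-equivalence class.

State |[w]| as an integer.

piece 0:x — minimal
piece 1:b — minimal
piece 2:z rests on {0:x}
piece 3:x rests on {2:z}
piece 4:x rests on {3:x}
piece 5:z rests on {4:x}
piece 6:b rests on {1:b}
piece 7:z rests on {5:z}
piece 8:x rests on {7:z}
minimal pieces: {0:x, 1:b}
ways to finish when only these pieces remain (= sum over removing one remaining piece with nothing left below it):
  1 left: {6}→1  {8}→1
  2 left: {1,6}→1  {6,8}→2  {7,8}→1
  3 left: {1,6,8}→3  {5,7,8}→1  {6,7,8}→3
  4 left: {1,6,7,8}→6  {4,5,7,8}→1  {5,6,7,8}→4
  5 left: {1,5,6,7,8}→10  {3,4,5,7,8}→1  {4,5,6,7,8}→5
  6 left: {1,4,5,6,7,8}→15  {2,3,4,5,7,8}→1  {3,4,5,6,7,8}→6
  7 left: {0,2,3,4,5,7,8}→1  {1,3,4,5,6,7,8}→21  {2,3,4,5,6,7,8}→7
  placing 0:x first → 28 extensions
  placing 1:b first → 8 extensions
total linear extensions = 36

36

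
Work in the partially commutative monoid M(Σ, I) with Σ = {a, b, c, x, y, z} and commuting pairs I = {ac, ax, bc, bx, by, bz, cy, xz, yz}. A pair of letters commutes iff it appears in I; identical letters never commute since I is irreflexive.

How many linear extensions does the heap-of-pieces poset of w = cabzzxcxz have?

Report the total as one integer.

0(c) covers ∅
1(a) covers ∅
2(b) covers 1:a
3(z) covers 0:c, 1:a
4(z) covers 3:z
5(x) covers 0:c
6(c) covers 4:z, 5:x
7(x) covers 6:c
8(z) covers 6:c
floor of heap: 0:c, 1:a
completions by unplaced set U, small U first (add the entries for U minus each lowest piece of U):
  |U|=1: {2}:1  {7}:1  {8}:1
  |U|=2: {2,7}:2  {2,8}:2  {7,8}:2
  |U|=3: {2,7,8}:6  {6,7,8}:2
  |U|=4: {2,6,7,8}:8  {4,6,7,8}:2  {5,6,7,8}:2
  |U|=5: {2,4,6,7,8}:10  {2,5,6,7,8}:10  {3,4,6,7,8}:2  {4,5,6,7,8}:4
  |U|=6: {2,3,4,6,7,8}:12  {2,4,5,6,7,8}:24  {3,4,5,6,7,8}:6
  |U|=7: {0,3,4,5,6,7,8}:6  {1,2,3,4,6,7,8}:12  {2,3,4,5,6,7,8}:42
  start at 0(c): 54
  start at 1(a): 48
sum over floor = 102

102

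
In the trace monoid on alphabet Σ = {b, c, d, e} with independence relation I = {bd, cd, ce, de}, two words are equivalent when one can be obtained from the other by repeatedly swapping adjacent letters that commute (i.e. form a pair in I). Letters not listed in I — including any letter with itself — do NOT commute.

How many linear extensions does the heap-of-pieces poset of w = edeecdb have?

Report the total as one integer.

84

0(e) covers ∅
1(d) covers ∅
2(e) covers 0:e
3(e) covers 2:e
4(c) covers ∅
5(d) covers 1:d
6(b) covers 3:e, 4:c
floor of heap: 0:e, 1:d, 4:c
completions by unplaced set U, small U first (add the entries for U minus each lowest piece of U):
  |U|=1: {5}:1  {6}:1
  |U|=2: {1,5}:1  {3,6}:1  {4,6}:1  {5,6}:2
  |U|=3: {1,5,6}:3  {2,3,6}:1  {3,4,6}:2  {3,5,6}:3  {4,5,6}:3
  |U|=4: {0,2,3,6}:1  {1,3,5,6}:6  {1,4,5,6}:6  {2,3,4,6}:3  {2,3,5,6}:4  {3,4,5,6}:8
  |U|=5: {0,2,3,4,6}:4  {0,2,3,5,6}:5  {1,2,3,5,6}:10  {1,3,4,5,6}:20  {2,3,4,5,6}:15
  start at 0(e): 45
  start at 1(d): 24
  start at 4(c): 15
sum over floor = 84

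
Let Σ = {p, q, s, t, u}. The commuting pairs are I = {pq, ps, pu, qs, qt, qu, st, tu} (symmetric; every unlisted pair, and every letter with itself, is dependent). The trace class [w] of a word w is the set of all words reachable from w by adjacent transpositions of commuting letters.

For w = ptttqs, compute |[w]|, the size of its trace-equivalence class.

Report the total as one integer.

drop 0:p onto floor
drop 1:t onto {0:p}
drop 2:t onto {1:t}
drop 3:t onto {2:t}
drop 4:q onto floor
drop 5:s onto floor
ground layer = {0:p, 4:q, 5:s}
drop-orders for the pieces not yet dropped (sum over which currently-grounded one goes next):
  1 to go: {3} 1  {4} 1  {5} 1
  2 to go: {2,3} 1  {3,4} 2  {3,5} 2  {4,5} 2
  3 to go: {1,2,3} 1  {2,3,4} 3  {2,3,5} 3  {3,4,5} 6
  4 to go: {0,1,2,3} 1  {1,2,3,4} 4  {1,2,3,5} 4  {2,3,4,5} 12
  if 0:p drops first: 20 orders
  if 4:q drops first: 5 orders
  if 5:s drops first: 5 orders
heap linearizations: 30

30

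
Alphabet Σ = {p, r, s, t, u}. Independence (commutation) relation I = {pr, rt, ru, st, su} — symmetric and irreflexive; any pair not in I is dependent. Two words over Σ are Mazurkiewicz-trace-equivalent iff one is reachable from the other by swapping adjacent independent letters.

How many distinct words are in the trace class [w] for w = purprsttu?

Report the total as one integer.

piece 0:p — minimal
piece 1:u rests on {0:p}
piece 2:r — minimal
piece 3:p rests on {1:u}
piece 4:r rests on {2:r}
piece 5:s rests on {3:p, 4:r}
piece 6:t rests on {3:p}
piece 7:t rests on {6:t}
piece 8:u rests on {7:t}
minimal pieces: {0:p, 2:r}
ways to finish when only these pieces remain (= sum over removing one remaining piece with nothing left below it):
  1 left: {5}→1  {8}→1
  2 left: {4,5}→1  {5,8}→2  {7,8}→1
  3 left: {2,4,5}→1  {4,5,8}→3  {5,7,8}→3  {6,7,8}→1
  4 left: {2,4,5,8}→4  {4,5,7,8}→6  {5,6,7,8}→4
  5 left: {2,4,5,7,8}→10  {3,5,6,7,8}→4  {4,5,6,7,8}→10
  6 left: {1,3,5,6,7,8}→4  {2,4,5,6,7,8}→20  {3,4,5,6,7,8}→14
  7 left: {0,1,3,5,6,7,8}→4  {1,3,4,5,6,7,8}→18  {2,3,4,5,6,7,8}→34
  placing 0:p first → 52 extensions
  placing 2:r first → 22 extensions
total linear extensions = 74

74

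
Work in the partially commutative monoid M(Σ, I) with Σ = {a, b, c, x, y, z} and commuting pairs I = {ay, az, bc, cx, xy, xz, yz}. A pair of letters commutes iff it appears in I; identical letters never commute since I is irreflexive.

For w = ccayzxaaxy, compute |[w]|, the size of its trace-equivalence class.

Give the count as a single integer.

168

piece 0:c — minimal
piece 1:c rests on {0:c}
piece 2:a rests on {1:c}
piece 3:y rests on {1:c}
piece 4:z rests on {1:c}
piece 5:x rests on {2:a}
piece 6:a rests on {5:x}
piece 7:a rests on {6:a}
piece 8:x rests on {7:a}
piece 9:y rests on {3:y}
minimal pieces: {0:c}
ways to finish when only these pieces remain (= sum over removing one remaining piece with nothing left below it):
  1 left: {4}→1  {8}→1  {9}→1
  2 left: {3,9}→1  {4,8}→2  {4,9}→2  {7,8}→1  {8,9}→2
  3 left: {3,4,9}→3  {3,8,9}→3  {4,7,8}→3  {4,8,9}→6  {6,7,8}→1  {7,8,9}→3
  4 left: {3,4,8,9}→12  {3,7,8,9}→6  {4,6,7,8}→4  {4,7,8,9}→12  {5,6,7,8}→1  {6,7,8,9}→4
  5 left: {2,5,6,7,8}→1  {3,4,7,8,9}→30  {3,6,7,8,9}→10  {4,5,6,7,8}→5  {4,6,7,8,9}→20  {5,6,7,8,9}→5
  6 left: {2,4,5,6,7,8}→6  {2,5,6,7,8,9}→6  {3,4,6,7,8,9}→60  {3,5,6,7,8,9}→15  {4,5,6,7,8,9}→30
  7 left: {2,3,5,6,7,8,9}→21  {2,4,5,6,7,8,9}→42  {3,4,5,6,7,8,9}→105
  8 left: {2,3,4,5,6,7,8,9}→168
  placing 0:c first → 168 extensions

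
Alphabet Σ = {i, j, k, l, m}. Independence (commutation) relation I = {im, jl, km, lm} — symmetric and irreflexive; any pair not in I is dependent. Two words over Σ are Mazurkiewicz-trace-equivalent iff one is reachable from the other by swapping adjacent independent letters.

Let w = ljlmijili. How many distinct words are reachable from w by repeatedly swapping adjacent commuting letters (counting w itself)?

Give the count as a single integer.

drop 0:l onto floor
drop 1:j onto floor
drop 2:l onto {0:l}
drop 3:m onto {1:j}
drop 4:i onto {1:j, 2:l}
drop 5:j onto {3:m, 4:i}
drop 6:i onto {5:j}
drop 7:l onto {6:i}
drop 8:i onto {7:l}
ground layer = {0:l, 1:j}
drop-orders for the pieces not yet dropped (sum over which currently-grounded one goes next):
  1 to go: {8} 1
  2 to go: {7,8} 1
  3 to go: {6,7,8} 1
  4 to go: {5,6,7,8} 1
  5 to go: {3,5,6,7,8} 1  {4,5,6,7,8} 1
  6 to go: {2,4,5,6,7,8} 1  {3,4,5,6,7,8} 2
  7 to go: {0,2,4,5,6,7,8} 1  {1,3,4,5,6,7,8} 2  {2,3,4,5,6,7,8} 3
  if 0:l drops first: 5 orders
  if 1:j drops first: 4 orders
heap linearizations: 9

9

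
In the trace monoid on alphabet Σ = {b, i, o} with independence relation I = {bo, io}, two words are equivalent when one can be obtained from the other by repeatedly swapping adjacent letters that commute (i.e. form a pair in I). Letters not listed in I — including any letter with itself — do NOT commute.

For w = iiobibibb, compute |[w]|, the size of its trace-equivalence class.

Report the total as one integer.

9

#0=i has no predecessor
#1=i depends on [0:i]
#2=o has no predecessor
#3=b depends on [1:i]
#4=i depends on [3:b]
#5=b depends on [4:i]
#6=i depends on [5:b]
#7=b depends on [6:i]
#8=b depends on [7:b]
sources: [0:i, 2:o]
N(rest) = Σ N(rest − s) over sources s of rest; N(one piece) = 1:
  size 1 → [2]=1  [8]=1
  size 2 → [2,8]=2  [7,8]=1
  size 3 → [2,7,8]=3  [6,7,8]=1
  size 4 → [2,6,7,8]=4  [5,6,7,8]=1
  size 5 → [2,5,6,7,8]=5  [4,5,6,7,8]=1
  size 6 → [2,4,5,6,7,8]=6  [3,4,5,6,7,8]=1
  size 7 → [1,3,4,5,6,7,8]=1  [2,3,4,5,6,7,8]=7
  first=0(i) contributes 8
  first=2(o) contributes 1
|[w]| = 9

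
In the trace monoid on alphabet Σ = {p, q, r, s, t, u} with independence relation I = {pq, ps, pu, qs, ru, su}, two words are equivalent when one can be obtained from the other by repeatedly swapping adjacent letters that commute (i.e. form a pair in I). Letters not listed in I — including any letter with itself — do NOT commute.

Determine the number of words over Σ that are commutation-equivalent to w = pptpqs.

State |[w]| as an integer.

0(p) covers ∅
1(p) covers 0:p
2(t) covers 1:p
3(p) covers 2:t
4(q) covers 2:t
5(s) covers 2:t
floor of heap: 0:p
completions by unplaced set U, small U first (add the entries for U minus each lowest piece of U):
  |U|=1: {3}:1  {4}:1  {5}:1
  |U|=2: {3,4}:2  {3,5}:2  {4,5}:2
  |U|=3: {3,4,5}:6
  |U|=4: {2,3,4,5}:6
  start at 0(p): 6

6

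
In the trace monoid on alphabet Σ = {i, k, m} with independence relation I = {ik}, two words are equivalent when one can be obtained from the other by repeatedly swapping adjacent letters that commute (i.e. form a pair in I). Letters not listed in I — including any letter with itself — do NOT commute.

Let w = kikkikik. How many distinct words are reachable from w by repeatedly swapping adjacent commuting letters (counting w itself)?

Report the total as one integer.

0(k) covers ∅
1(i) covers ∅
2(k) covers 0:k
3(k) covers 2:k
4(i) covers 1:i
5(k) covers 3:k
6(i) covers 4:i
7(k) covers 5:k
floor of heap: 0:k, 1:i
completions by unplaced set U, small U first (add the entries for U minus each lowest piece of U):
  |U|=1: {6}:1  {7}:1
  |U|=2: {4,6}:1  {5,7}:1  {6,7}:2
  |U|=3: {1,4,6}:1  {3,5,7}:1  {4,6,7}:3  {5,6,7}:3
  |U|=4: {1,4,6,7}:4  {2,3,5,7}:1  {3,5,6,7}:4  {4,5,6,7}:6
  |U|=5: {0,2,3,5,7}:1  {1,4,5,6,7}:10  {2,3,5,6,7}:5  {3,4,5,6,7}:10
  |U|=6: {0,2,3,5,6,7}:6  {1,3,4,5,6,7}:20  {2,3,4,5,6,7}:15
  start at 0(k): 35
  start at 1(i): 21
sum over floor = 56

56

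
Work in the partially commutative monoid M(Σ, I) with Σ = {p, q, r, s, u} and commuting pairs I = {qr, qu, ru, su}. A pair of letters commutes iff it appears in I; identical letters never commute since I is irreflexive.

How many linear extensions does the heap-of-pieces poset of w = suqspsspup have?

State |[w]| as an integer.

#0=s has no predecessor
#1=u has no predecessor
#2=q depends on [0:s]
#3=s depends on [2:q]
#4=p depends on [1:u, 3:s]
#5=s depends on [4:p]
#6=s depends on [5:s]
#7=p depends on [6:s]
#8=u depends on [7:p]
#9=p depends on [8:u]
sources: [0:s, 1:u]
N(rest) = Σ N(rest − s) over sources s of rest; N(one piece) = 1:
  size 1 → [9]=1
  size 2 → [8,9]=1
  size 3 → [7,8,9]=1
  size 4 → [6,7,8,9]=1
  size 5 → [5,6,7,8,9]=1
  size 6 → [4,5,6,7,8,9]=1
  size 7 → [1,4,5,6,7,8,9]=1  [3,4,5,6,7,8,9]=1
  size 8 → [1,3,4,5,6,7,8,9]=2  [2,3,4,5,6,7,8,9]=1
  first=0(s) contributes 3
  first=1(u) contributes 1
|[w]| = 4

4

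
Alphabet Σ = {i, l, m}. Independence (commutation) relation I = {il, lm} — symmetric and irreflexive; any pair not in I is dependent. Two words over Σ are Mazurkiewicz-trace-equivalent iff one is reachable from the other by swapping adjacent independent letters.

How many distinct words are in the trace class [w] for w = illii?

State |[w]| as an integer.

10

piece 0:i — minimal
piece 1:l — minimal
piece 2:l rests on {1:l}
piece 3:i rests on {0:i}
piece 4:i rests on {3:i}
minimal pieces: {0:i, 1:l}
ways to finish when only these pieces remain (= sum over removing one remaining piece with nothing left below it):
  1 left: {2}→1  {4}→1
  2 left: {1,2}→1  {2,4}→2  {3,4}→1
  3 left: {0,3,4}→1  {1,2,4}→3  {2,3,4}→3
  placing 0:i first → 6 extensions
  placing 1:l first → 4 extensions
total linear extensions = 10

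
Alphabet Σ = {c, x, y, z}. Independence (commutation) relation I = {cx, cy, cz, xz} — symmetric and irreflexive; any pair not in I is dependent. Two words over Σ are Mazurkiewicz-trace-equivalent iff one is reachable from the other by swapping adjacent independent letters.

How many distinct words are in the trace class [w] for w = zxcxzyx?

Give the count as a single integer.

42

#0=z has no predecessor
#1=x has no predecessor
#2=c has no predecessor
#3=x depends on [1:x]
#4=z depends on [0:z]
#5=y depends on [3:x, 4:z]
#6=x depends on [5:y]
sources: [0:z, 1:x, 2:c]
N(rest) = Σ N(rest − s) over sources s of rest; N(one piece) = 1:
  size 1 → [2]=1  [6]=1
  size 2 → [2,6]=2  [5,6]=1
  size 3 → [2,5,6]=3  [3,5,6]=1  [4,5,6]=1
  size 4 → [0,4,5,6]=1  [1,3,5,6]=1  [2,3,5,6]=4  [2,4,5,6]=4  [3,4,5,6]=2
  size 5 → [0,2,4,5,6]=5  [0,3,4,5,6]=3  [1,2,3,5,6]=5  [1,3,4,5,6]=3  [2,3,4,5,6]=10
  first=0(z) contributes 18
  first=1(x) contributes 18
  first=2(c) contributes 6
|[w]| = 42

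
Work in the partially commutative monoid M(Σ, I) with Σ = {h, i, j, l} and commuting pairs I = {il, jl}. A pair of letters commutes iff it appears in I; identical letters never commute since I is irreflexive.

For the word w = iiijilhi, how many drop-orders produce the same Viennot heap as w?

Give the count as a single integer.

#0=i has no predecessor
#1=i depends on [0:i]
#2=i depends on [1:i]
#3=j depends on [2:i]
#4=i depends on [3:j]
#5=l has no predecessor
#6=h depends on [4:i, 5:l]
#7=i depends on [6:h]
sources: [0:i, 5:l]
N(rest) = Σ N(rest − s) over sources s of rest; N(one piece) = 1:
  size 1 → [7]=1
  size 2 → [6,7]=1
  size 3 → [4,6,7]=1  [5,6,7]=1
  size 4 → [3,4,6,7]=1  [4,5,6,7]=2
  size 5 → [2,3,4,6,7]=1  [3,4,5,6,7]=3
  size 6 → [1,2,3,4,6,7]=1  [2,3,4,5,6,7]=4
  first=0(i) contributes 5
  first=5(l) contributes 1
|[w]| = 6

6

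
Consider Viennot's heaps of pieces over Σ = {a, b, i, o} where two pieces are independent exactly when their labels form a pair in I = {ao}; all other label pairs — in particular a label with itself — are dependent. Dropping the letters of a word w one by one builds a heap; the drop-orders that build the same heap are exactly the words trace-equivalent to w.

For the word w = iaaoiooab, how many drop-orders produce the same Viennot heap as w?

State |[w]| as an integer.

piece 0:i — minimal
piece 1:a rests on {0:i}
piece 2:a rests on {1:a}
piece 3:o rests on {0:i}
piece 4:i rests on {2:a, 3:o}
piece 5:o rests on {4:i}
piece 6:o rests on {5:o}
piece 7:a rests on {4:i}
piece 8:b rests on {6:o, 7:a}
minimal pieces: {0:i}
ways to finish when only these pieces remain (= sum over removing one remaining piece with nothing left below it):
  1 left: {8}→1
  2 left: {6,8}→1  {7,8}→1
  3 left: {5,6,8}→1  {6,7,8}→2
  4 left: {5,6,7,8}→3
  5 left: {4,5,6,7,8}→3
  6 left: {2,4,5,6,7,8}→3  {3,4,5,6,7,8}→3
  7 left: {1,2,4,5,6,7,8}→3  {2,3,4,5,6,7,8}→6
  placing 0:i first → 9 extensions

9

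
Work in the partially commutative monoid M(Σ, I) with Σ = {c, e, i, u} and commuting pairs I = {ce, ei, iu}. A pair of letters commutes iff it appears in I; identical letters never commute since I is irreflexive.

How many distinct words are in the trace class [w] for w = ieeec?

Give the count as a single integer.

#0=i has no predecessor
#1=e has no predecessor
#2=e depends on [1:e]
#3=e depends on [2:e]
#4=c depends on [0:i]
sources: [0:i, 1:e]
N(rest) = Σ N(rest − s) over sources s of rest; N(one piece) = 1:
  size 1 → [3]=1  [4]=1
  size 2 → [0,4]=1  [2,3]=1  [3,4]=2
  size 3 → [0,3,4]=3  [1,2,3]=1  [2,3,4]=3
  first=0(i) contributes 4
  first=1(e) contributes 6
|[w]| = 10

10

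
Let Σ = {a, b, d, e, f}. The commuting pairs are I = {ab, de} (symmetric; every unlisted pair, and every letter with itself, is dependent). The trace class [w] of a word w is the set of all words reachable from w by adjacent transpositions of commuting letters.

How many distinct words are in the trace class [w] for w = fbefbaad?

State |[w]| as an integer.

3

piece 0:f — minimal
piece 1:b rests on {0:f}
piece 2:e rests on {1:b}
piece 3:f rests on {2:e}
piece 4:b rests on {3:f}
piece 5:a rests on {3:f}
piece 6:a rests on {5:a}
piece 7:d rests on {4:b, 6:a}
minimal pieces: {0:f}
ways to finish when only these pieces remain (= sum over removing one remaining piece with nothing left below it):
  1 left: {7}→1
  2 left: {4,7}→1  {6,7}→1
  3 left: {4,6,7}→2  {5,6,7}→1
  4 left: {4,5,6,7}→3
  5 left: {3,4,5,6,7}→3
  6 left: {2,3,4,5,6,7}→3
  placing 0:f first → 3 extensions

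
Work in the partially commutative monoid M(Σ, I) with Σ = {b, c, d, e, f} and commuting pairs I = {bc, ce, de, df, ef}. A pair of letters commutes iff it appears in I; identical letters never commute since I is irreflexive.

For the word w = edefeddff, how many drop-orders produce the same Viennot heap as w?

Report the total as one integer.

1680

drop 0:e onto floor
drop 1:d onto floor
drop 2:e onto {0:e}
drop 3:f onto floor
drop 4:e onto {2:e}
drop 5:d onto {1:d}
drop 6:d onto {5:d}
drop 7:f onto {3:f}
drop 8:f onto {7:f}
ground layer = {0:e, 1:d, 3:f}
drop-orders for the pieces not yet dropped (sum over which currently-grounded one goes next):
  1 to go: {4} 1  {6} 1  {8} 1
  2 to go: {2,4} 1  {4,6} 2  {4,8} 2  {5,6} 1  {6,8} 2  {7,8} 1
  3 to go: {0,2,4} 1  {1,5,6} 1  {2,4,6} 3  {2,4,8} 3  {3,7,8} 1  {4,5,6} 3  {4,6,8} 6  {4,7,8} 3  {5,6,8} 3  {6,7,8} 3
  4 to go: {0,2,4,6} 4  {0,2,4,8} 4  {1,4,5,6} 4  {1,5,6,8} 4  {2,4,5,6} 6  {2,4,6,8} 12  {2,4,7,8} 6  {3,4,7,8} 4  {3,6,7,8} 4  {4,5,6,8} 12  {4,6,7,8} 12  {5,6,7,8} 6
  5 to go: {0,2,4,5,6} 10  {0,2,4,6,8} 20  {0,2,4,7,8} 10  {1,2,4,5,6} 10  {1,4,5,6,8} 20  {1,5,6,7,8} 10  {2,3,4,7,8} 10  {2,4,5,6,8} 30  {2,4,6,7,8} 30  {3,4,6,7,8} 20  {3,5,6,7,8} 10  {4,5,6,7,8} 30
  6 to go: {0,1,2,4,5,6} 20  {0,2,3,4,7,8} 20  {0,2,4,5,6,8} 60  {0,2,4,6,7,8} 60  {1,2,4,5,6,8} 60  {1,3,5,6,7,8} 20  {1,4,5,6,7,8} 60  {2,3,4,6,7,8} 60  {2,4,5,6,7,8} 90  {3,4,5,6,7,8} 60
  7 to go: {0,1,2,4,5,6,8} 140  {0,2,3,4,6,7,8} 140  {0,2,4,5,6,7,8} 210  {1,2,4,5,6,7,8} 210  {1,3,4,5,6,7,8} 140  {2,3,4,5,6,7,8} 210
  if 0:e drops first: 560 orders
  if 1:d drops first: 560 orders
  if 3:f drops first: 560 orders
heap linearizations: 1680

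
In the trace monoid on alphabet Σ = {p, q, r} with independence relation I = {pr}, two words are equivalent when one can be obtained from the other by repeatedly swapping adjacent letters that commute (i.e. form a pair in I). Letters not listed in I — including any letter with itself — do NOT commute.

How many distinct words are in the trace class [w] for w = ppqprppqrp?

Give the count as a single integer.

drop 0:p onto floor
drop 1:p onto {0:p}
drop 2:q onto {1:p}
drop 3:p onto {2:q}
drop 4:r onto {2:q}
drop 5:p onto {3:p}
drop 6:p onto {5:p}
drop 7:q onto {4:r, 6:p}
drop 8:r onto {7:q}
drop 9:p onto {7:q}
ground layer = {0:p}
drop-orders for the pieces not yet dropped (sum over which currently-grounded one goes next):
  1 to go: {8} 1  {9} 1
  2 to go: {8,9} 2
  3 to go: {7,8,9} 2
  4 to go: {4,7,8,9} 2  {6,7,8,9} 2
  5 to go: {4,6,7,8,9} 4  {5,6,7,8,9} 2
  6 to go: {3,5,6,7,8,9} 2  {4,5,6,7,8,9} 6
  7 to go: {3,4,5,6,7,8,9} 8
  8 to go: {2,3,4,5,6,7,8,9} 8
  if 0:p drops first: 8 orders

8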